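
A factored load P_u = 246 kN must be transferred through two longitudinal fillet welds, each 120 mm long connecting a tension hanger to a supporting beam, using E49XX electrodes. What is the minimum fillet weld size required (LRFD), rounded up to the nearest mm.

w = 7 mm

E49XX → F_EXX = 490 MPa.
Total weld length L = 240 mm.
Required throat t_e = P_u / (φ × 0.6 F_EXX × L) = 246 / (0.75 × 0.6 × 490 × 240 × 10⁻³) = 4.649 mm.
Required leg w = t_e / 0.707 = 6.575 mm → use 7 mm.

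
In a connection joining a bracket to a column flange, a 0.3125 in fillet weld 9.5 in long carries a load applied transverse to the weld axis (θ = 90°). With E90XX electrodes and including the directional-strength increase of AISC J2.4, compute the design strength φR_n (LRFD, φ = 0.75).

φR_n ≈ 128 kip

E90XX → F_EXX = 90 ksi.
t_e = 0.707 × 0.3125 = 0.2209 in; A_we = 0.2209 × 9.5 = 2.099 in².
Directional factor: 1.0 + 0.5 sin^1.5(90°) = 1.5.
F_nw = 0.6 × 90 × 1.5 = 81 ksi.
φR_n = 0.75 × 81 × 2.099 = 127.5 kip.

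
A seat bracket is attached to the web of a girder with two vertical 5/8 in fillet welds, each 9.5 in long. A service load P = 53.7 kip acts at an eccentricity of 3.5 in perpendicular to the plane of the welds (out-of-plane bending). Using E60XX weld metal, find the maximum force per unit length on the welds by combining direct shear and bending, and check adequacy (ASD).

f_max ≈ 6.86 kip/in; adequate

E60XX → F_EXX = 60 ksi.
L_w = 2 × 9.5 = 19 in; section modulus (unit throat) S = 2 × L²/6 = 30.08 in².
Direct shear f_v = P/L_w = 53.7/19 = 2.826 kip/in.
Moment M = P × e = 53.7 × 3.5 = 187.95 kip·in; bending f_b = M/S = 6.248 kip/in.
f_max = √(f_v² + f_b²) = √(2.826² + 6.248²) = 6.857 kip/in.
r_n/Ω = (1/2.0) × 0.6 × 60 × (0.707 × 0.625) = 7.954 kip/in → adequate.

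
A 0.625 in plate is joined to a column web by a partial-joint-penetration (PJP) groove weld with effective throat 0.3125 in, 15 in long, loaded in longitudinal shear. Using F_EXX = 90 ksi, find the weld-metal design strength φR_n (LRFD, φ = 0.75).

Effective throat (given) t_e = 0.3125 in.
A_we = 0.3125 × 15 = 4.688 in².
F_nw = 0.6 F_EXX = 54 ksi.
φR_n = 0.75 × 54 × 4.688 = 189.8 kips.

φR_n ≈ 190 kips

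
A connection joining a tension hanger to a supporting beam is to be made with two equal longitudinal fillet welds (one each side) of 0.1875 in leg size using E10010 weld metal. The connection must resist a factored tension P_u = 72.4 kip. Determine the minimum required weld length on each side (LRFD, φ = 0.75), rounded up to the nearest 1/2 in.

E100XX → F_EXX = 100 ksi.
Throat t_e = 0.707 × 0.1875 = 0.1326 in.
φr_n = 0.75 × 0.6 × 100 × 0.1326 = 5.965 kip/in.
L_req = P_u / φr_n = 72.4 / 5.965 = 12.14 in total.
Per side: 12.14 / 2 = 6.068 in.
Round up → use L = 6.5 in on each side.

L = 6.5 in on each side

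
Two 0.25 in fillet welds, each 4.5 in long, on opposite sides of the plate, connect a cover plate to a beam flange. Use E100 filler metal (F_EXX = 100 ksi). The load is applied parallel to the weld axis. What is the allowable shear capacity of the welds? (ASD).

R_n/Ω ≈ 47.7 kip

Effective throat t_e = 0.707 × 0.25 = 0.1767 in.
Total length L = 9 in; A_we = 0.1767 × 9 = 1.591 in².
F_nw = 0.6 F_EXX = 0.6 × 100 = 60 ksi.
R_n = 60 × 1.591 = 95.44 kip; R_n/Ω = 95.44/2.0 = 47.72 kip.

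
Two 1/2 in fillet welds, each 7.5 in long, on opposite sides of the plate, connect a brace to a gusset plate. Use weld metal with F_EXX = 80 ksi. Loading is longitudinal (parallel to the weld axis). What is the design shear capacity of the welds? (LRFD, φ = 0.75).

Effective throat t_e = 0.707 × 0.5 = 0.3535 in.
Total length L = 15 in; A_we = 0.3535 × 15 = 5.302 in².
F_nw = 0.6 F_EXX = 0.6 × 80 = 48 ksi.
φR_n = 0.75 × 48 × 5.302 = 190.9 kip.

φR_n ≈ 191 kip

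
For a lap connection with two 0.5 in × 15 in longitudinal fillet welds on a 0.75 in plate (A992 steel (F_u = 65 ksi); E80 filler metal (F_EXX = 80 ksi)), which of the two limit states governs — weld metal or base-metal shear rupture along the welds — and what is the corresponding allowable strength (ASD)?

t_e = 0.707 × 0.5 = 0.3535 in; L = 30 in.
Weld metal: R_n/Ω = (1/2.0) × 0.6 × 80 × 0.3535 × 30 = 254.5 kips.
Base metal (shear rupture): R_n/Ω = (1/2.0) × 0.6 × 65 × 0.75 × 30 = 438.8 kips.
Governing: weld metal.

R_n/Ω ≈ 255 kips (weld metal governs)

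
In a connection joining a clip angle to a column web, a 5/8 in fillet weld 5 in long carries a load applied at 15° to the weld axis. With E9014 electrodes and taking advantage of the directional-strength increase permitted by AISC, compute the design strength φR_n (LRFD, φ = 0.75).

φR_n ≈ 95.4 kip

E90XX → F_EXX = 90 ksi.
t_e = 0.707 × 0.625 = 0.4419 in; A_we = 0.4419 × 5 = 2.209 in².
Directional factor: 1.0 + 0.5 sin^1.5(15°) = 1.066.
F_nw = 0.6 × 90 × 1.066 = 57.56 ksi.
φR_n = 0.75 × 57.56 × 2.209 = 95.37 kip.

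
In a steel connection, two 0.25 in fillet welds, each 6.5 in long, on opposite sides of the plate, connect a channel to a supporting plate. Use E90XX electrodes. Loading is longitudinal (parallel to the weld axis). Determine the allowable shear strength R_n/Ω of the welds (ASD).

E90XX → F_EXX = 90 ksi.
Effective throat t_e = 0.707 × 0.25 = 0.1767 in.
Total length L = 13 in; A_we = 0.1767 × 13 = 2.298 in².
F_nw = 0.6 F_EXX = 0.6 × 90 = 54 ksi.
R_n = 54 × 2.298 = 124.1 kip; R_n/Ω = 124.1/2.0 = 62.04 kip.

R_n/Ω ≈ 62 kip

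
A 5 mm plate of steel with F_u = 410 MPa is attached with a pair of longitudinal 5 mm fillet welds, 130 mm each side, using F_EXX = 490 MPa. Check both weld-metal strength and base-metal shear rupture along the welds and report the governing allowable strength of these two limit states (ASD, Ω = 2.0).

t_e = 0.707 × 5 = 3.535 mm; L = 260 mm.
Weld metal: R_n/Ω = (1/2.0) × 0.6 × 490 × 3.535 × 260 × 10⁻³ = 135.1 kN.
Base metal (shear rupture): R_n/Ω = (1/2.0) × 0.6 × 410 × 5 × 260 × 10⁻³ = 159.9 kN.
Governing: weld metal.

R_n/Ω ≈ 135 kN (weld metal governs)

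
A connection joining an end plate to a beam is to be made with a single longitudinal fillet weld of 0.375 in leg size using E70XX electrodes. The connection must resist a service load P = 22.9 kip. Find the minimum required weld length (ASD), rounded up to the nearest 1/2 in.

L = 4.5 in

E70XX → F_EXX = 70 ksi.
Throat t_e = 0.707 × 0.375 = 0.2651 in.
r_n/Ω = (0.6 × 70 × 0.2651) / 2.0 = 5.568 kip/in.
L_req = P / (r_n/Ω) = 22.9 / 5.568 = 4.113 in total.
Round up → use L = 4.5 in.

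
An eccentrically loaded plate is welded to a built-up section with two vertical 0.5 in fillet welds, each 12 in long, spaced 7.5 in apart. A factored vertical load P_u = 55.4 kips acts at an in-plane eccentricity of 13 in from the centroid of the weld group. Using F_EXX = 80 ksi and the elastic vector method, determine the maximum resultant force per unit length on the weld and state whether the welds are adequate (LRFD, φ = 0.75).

f_max ≈ 9.57 kip/in; adequate

Total weld length L_w = 24 in. Treat welds as unit-width lines.
Polar moment about centroid: J = 2[d³/12 + d(b/2)²] = 2[12³/12 + 12×3.75²] = 625.5 in³.
Direct shear f_v = P/L_w = 55.4 / 24 = 2.308 kip/in (vertical).
Torsion M = P·e = 55.4 × 13 = 720.2 kip·in.
Critical point at (x, y) = (3.75, 6) from centroid. f_tx = M·y/J = 6.908 kip/in; f_ty = M·x/J = 4.318 kip/in.
Resultant f_max = √[f_tx² + (f_v + f_ty)²] = √[6.908² + (2.308 + 4.318)²] = 9.572 kip/in.
Capacity per unit length: φr_n = 0.75 × 0.6 × 80 × (0.707 × 0.5) = 12.73 kip/in.
9.572 ≤ 12.73 → adequate.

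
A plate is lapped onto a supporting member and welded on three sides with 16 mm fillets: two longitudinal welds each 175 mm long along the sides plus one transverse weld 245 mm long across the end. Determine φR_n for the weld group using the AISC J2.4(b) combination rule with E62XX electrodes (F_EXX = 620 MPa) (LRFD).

t_e = 0.707 × 16 = 11.31 mm.
R_nwl = 0.6 × 620 × 11.31 × 350 × 10⁻³ = 1473 kN (longitudinal, 2 welds).
R_nwt = 0.6 × 620 × 11.31 × 245 × 10⁻³ = 1031 kN (transverse, base value).
(i) R_nwl + R_nwt = 2504 kN; (ii) 0.85 R_nwl + 1.5 R_nwt = 2798 kN.
R_n = max = 2798 kN [governs: (ii)]; φR_n = 2099 kN.

φR_n ≈ 2100 kN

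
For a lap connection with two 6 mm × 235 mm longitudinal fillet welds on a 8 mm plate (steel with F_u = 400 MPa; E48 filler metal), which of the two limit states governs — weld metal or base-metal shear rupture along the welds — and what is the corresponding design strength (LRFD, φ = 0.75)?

E48XX → F_EXX = 480 MPa.
t_e = 0.707 × 6 = 4.242 mm; L = 470 mm.
Weld metal: φR_n = 0.75 × 0.6 × 480 × 4.242 × 470 × 10⁻³ = 430.6 kN.
Base metal (shear rupture): φR_n = 0.75 × 0.6 × 400 × 8 × 470 × 10⁻³ = 676.8 kN.
Governing: weld metal.

φR_n ≈ 431 kN (weld metal governs)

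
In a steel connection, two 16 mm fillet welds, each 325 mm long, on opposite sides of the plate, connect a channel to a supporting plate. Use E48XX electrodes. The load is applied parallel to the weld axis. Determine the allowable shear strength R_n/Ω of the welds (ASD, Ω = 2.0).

R_n/Ω ≈ 1060 kN

E48XX → F_EXX = 480 MPa.
Effective throat t_e = 0.707 × 16 = 11.31 mm.
Total length L = 650 mm; A_we = 11.31 × 650 = 7353 mm².
F_nw = 0.6 F_EXX = 0.6 × 480 = 288 MPa.
R_n = 288 × 7353 × 10⁻³ = 2118 kN; R_n/Ω = 2118/2.0 = 1059 kN.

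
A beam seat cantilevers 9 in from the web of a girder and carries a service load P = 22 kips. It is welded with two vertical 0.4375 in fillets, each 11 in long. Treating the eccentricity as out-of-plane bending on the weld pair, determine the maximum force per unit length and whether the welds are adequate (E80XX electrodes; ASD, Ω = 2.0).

E80XX → F_EXX = 80 ksi.
L_w = 2 × 11 = 22 in; section modulus (unit throat) S = 2 × L²/6 = 40.33 in².
Direct shear f_v = P/L_w = 22/22 = 1 kip/in.
Moment M = P × e = 22 × 9 = 198 kip·in; bending f_b = M/S = 4.909 kip/in.
f_max = √(f_v² + f_b²) = √(1² + 4.909²) = 5.01 kip/in.
r_n/Ω = (1/2.0) × 0.6 × 80 × (0.707 × 0.4375) = 7.423 kip/in → adequate.

f_max ≈ 5.01 kip/in; adequate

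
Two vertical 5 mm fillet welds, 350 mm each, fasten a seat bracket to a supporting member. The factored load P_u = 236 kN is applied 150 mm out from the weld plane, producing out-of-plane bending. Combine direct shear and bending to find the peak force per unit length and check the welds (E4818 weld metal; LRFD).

f_max ≈ 930 N/mm; NOT adequate

E48XX → F_EXX = 480 MPa.
L_w = 2 × 350 = 700 mm; section modulus (unit throat) S = 2 × L²/6 = 40830 mm².
Direct shear f_v = P/L_w = 236×10³/700 = 337.1 N/mm.
Moment M = P × e = 236×10³ × 150 = 35400000 N·mm; bending f_b = M/S = 866.9 N/mm.
f_max = √(f_v² + f_b²) = √(337.1² + 866.9²) = 930.2 N/mm.
φr_n = 0.75 × 0.6 × 480 × (0.707 × 5) = 763.6 N/mm → NOT adequate.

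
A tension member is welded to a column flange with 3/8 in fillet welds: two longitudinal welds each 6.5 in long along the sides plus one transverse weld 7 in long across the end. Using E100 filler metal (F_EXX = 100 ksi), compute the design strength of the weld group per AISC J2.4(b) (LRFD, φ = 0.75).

φR_n ≈ 257 kip

t_e = 0.707 × 0.375 = 0.2651 in.
R_nwl = 0.6 × 100 × 0.2651 × 13 = 206.8 kip (longitudinal, 2 welds).
R_nwt = 0.6 × 100 × 0.2651 × 7 = 111.4 kip (transverse, base value).
(i) R_nwl + R_nwt = 318.2 kip; (ii) 0.85 R_nwl + 1.5 R_nwt = 342.8 kip.
R_n = max = 342.8 kip [governs: (ii)]; φR_n = 257.1 kip.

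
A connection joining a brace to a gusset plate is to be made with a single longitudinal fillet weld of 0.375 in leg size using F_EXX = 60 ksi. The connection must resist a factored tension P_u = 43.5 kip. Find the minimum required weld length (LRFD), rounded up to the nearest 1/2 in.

Throat t_e = 0.707 × 0.375 = 0.2651 in.
φr_n = 0.75 × 0.6 × 60 × 0.2651 = 7.158 kip/in.
L_req = P_u / φr_n = 43.5 / 7.158 = 6.077 in total.
Round up → use L = 6.5 in.

L = 6.5 in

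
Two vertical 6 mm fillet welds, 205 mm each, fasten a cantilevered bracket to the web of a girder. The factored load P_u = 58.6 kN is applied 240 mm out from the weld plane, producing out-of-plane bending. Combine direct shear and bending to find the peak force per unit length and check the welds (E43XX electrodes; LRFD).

f_max ≈ 1010 N/mm; NOT adequate

E43XX → F_EXX = 430 MPa.
L_w = 2 × 205 = 410 mm; section modulus (unit throat) S = 2 × L²/6 = 14010 mm².
Direct shear f_v = P/L_w = 58.6×10³/410 = 142.9 N/mm.
Moment M = P × e = 58.6×10³ × 240 = 14064000 N·mm; bending f_b = M/S = 1004 N/mm.
f_max = √(f_v² + f_b²) = √(142.9² + 1004²) = 1014 N/mm.
φr_n = 0.75 × 0.6 × 430 × (0.707 × 6) = 820.8 N/mm → NOT adequate.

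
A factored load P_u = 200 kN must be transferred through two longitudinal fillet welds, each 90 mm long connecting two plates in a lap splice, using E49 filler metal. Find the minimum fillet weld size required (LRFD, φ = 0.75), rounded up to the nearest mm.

E49XX → F_EXX = 490 MPa.
Total weld length L = 180 mm.
Required throat t_e = P_u / (φ × 0.6 F_EXX × L) = 200 / (0.75 × 0.6 × 490 × 180 × 10⁻³) = 5.039 mm.
Required leg w = t_e / 0.707 = 7.127 mm → use 8 mm.

w = 8 mm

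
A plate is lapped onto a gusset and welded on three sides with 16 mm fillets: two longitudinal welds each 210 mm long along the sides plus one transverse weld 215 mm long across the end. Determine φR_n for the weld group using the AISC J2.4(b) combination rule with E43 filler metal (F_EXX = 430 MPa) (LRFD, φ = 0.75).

t_e = 0.707 × 16 = 11.31 mm.
R_nwl = 0.6 × 430 × 11.31 × 420 × 10⁻³ = 1226 kN (longitudinal, 2 welds).
R_nwt = 0.6 × 430 × 11.31 × 215 × 10⁻³ = 627.5 kN (transverse, base value).
(i) R_nwl + R_nwt = 1853 kN; (ii) 0.85 R_nwl + 1.5 R_nwt = 1983 kN.
R_n = max = 1983 kN [governs: (ii)]; φR_n = 1487 kN.

φR_n ≈ 1490 kN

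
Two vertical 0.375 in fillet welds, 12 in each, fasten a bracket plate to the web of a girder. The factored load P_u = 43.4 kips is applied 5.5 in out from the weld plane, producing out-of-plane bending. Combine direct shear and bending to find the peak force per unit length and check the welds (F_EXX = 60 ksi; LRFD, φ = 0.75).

f_max ≈ 5.29 kip/in; adequate

L_w = 2 × 12 = 24 in; section modulus (unit throat) S = 2 × L²/6 = 48 in².
Direct shear f_v = P/L_w = 43.4/24 = 1.808 kip/in.
Moment M = P × e = 43.4 × 5.5 = 238.7 kip·in; bending f_b = M/S = 4.973 kip/in.
f_max = √(f_v² + f_b²) = √(1.808² + 4.973²) = 5.291 kip/in.
φr_n = 0.75 × 0.6 × 60 × (0.707 × 0.375) = 7.158 kip/in → adequate.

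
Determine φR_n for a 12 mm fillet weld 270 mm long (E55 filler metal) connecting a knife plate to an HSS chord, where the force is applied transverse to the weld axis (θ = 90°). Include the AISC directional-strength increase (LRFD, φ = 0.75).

E55XX → F_EXX = 550 MPa.
t_e = 0.707 × 12 = 8.484 mm; A_we = 8.484 × 270 = 2291 mm².
Directional factor: 1.0 + 0.5 sin^1.5(90°) = 1.5.
F_nw = 0.6 × 550 × 1.5 = 495 MPa.
φR_n = 0.75 × 495 × 2291 × 10⁻³ = 850.4 kN.

φR_n ≈ 850 kN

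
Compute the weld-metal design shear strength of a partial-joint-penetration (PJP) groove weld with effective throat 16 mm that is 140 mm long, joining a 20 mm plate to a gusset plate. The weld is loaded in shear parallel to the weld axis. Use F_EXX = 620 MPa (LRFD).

Effective throat (given) t_e = 16 mm.
A_we = 16 × 140 = 2240 mm².
F_nw = 0.6 F_EXX = 372 MPa.
φR_n = 0.75 × 372 × 2240 × 10⁻³ = 625 kN.

φR_n ≈ 625 kN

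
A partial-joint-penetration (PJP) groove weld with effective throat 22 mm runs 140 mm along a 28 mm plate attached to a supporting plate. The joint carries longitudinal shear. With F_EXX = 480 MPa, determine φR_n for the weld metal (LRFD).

φR_n ≈ 665 kN

Effective throat (given) t_e = 22 mm.
A_we = 22 × 140 = 3080 mm².
F_nw = 0.6 F_EXX = 288 MPa.
φR_n = 0.75 × 288 × 3080 × 10⁻³ = 665.3 kN.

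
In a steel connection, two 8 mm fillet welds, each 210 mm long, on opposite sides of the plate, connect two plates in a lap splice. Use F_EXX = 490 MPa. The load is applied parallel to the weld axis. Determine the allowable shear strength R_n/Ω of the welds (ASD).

Effective throat t_e = 0.707 × 8 = 5.656 mm.
Total length L = 420 mm; A_we = 5.656 × 420 = 2376 mm².
F_nw = 0.6 F_EXX = 0.6 × 490 = 294 MPa.
R_n = 294 × 2376 × 10⁻³ = 698.4 kN; R_n/Ω = 698.4/2.0 = 349.2 kN.

R_n/Ω ≈ 349 kN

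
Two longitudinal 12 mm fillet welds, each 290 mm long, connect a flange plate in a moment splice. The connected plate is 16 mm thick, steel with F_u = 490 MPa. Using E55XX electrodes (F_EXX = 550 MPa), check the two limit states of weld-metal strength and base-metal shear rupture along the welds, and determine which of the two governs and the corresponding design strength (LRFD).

φR_n ≈ 1220 kN (weld metal governs)

t_e = 0.707 × 12 = 8.484 mm; L = 580 mm.
Weld metal: φR_n = 0.75 × 0.6 × 550 × 8.484 × 580 × 10⁻³ = 1218 kN.
Base metal (shear rupture): φR_n = 0.75 × 0.6 × 490 × 16 × 580 × 10⁻³ = 2046 kN.
Governing: weld metal.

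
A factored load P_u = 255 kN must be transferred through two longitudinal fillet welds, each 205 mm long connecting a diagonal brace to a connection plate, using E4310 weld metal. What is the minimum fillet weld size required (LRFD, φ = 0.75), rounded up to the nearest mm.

E43XX → F_EXX = 430 MPa.
Total weld length L = 410 mm.
Required throat t_e = P_u / (φ × 0.6 F_EXX × L) = 255 / (0.75 × 0.6 × 430 × 410 × 10⁻³) = 3.214 mm.
Required leg w = t_e / 0.707 = 4.546 mm → use 5 mm.

w = 5 mm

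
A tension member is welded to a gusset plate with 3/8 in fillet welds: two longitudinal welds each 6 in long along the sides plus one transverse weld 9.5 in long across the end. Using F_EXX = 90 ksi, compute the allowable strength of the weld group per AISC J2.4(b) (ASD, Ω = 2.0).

R_n/Ω ≈ 175 kip

t_e = 0.707 × 0.375 = 0.2651 in.
R_nwl = 0.6 × 90 × 0.2651 × 12 = 171.8 kip (longitudinal, 2 welds).
R_nwt = 0.6 × 90 × 0.2651 × 9.5 = 136 kip (transverse, base value).
(i) R_nwl + R_nwt = 307.8 kip; (ii) 0.85 R_nwl + 1.5 R_nwt = 350 kip.
R_n = max = 350 kip [governs: (ii)]; R_n/Ω = 175 kip.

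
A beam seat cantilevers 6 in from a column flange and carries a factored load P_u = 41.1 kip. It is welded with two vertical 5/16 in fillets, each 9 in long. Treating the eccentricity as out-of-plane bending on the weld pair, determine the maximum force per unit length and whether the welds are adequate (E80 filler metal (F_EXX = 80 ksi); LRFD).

f_max ≈ 9.41 kip/in; NOT adequate

L_w = 2 × 9 = 18 in; section modulus (unit throat) S = 2 × L²/6 = 27 in².
Direct shear f_v = P/L_w = 41.1/18 = 2.283 kip/in.
Moment M = P × e = 41.1 × 6 = 246.6 kip·in; bending f_b = M/S = 9.133 kip/in.
f_max = √(f_v² + f_b²) = √(2.283² + 9.133²) = 9.414 kip/in.
φr_n = 0.75 × 0.6 × 80 × (0.707 × 0.3125) = 7.954 kip/in → NOT adequate.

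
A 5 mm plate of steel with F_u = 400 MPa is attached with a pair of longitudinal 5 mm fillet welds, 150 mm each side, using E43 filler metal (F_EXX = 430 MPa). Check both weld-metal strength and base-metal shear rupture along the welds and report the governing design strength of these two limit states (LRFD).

t_e = 0.707 × 5 = 3.535 mm; L = 300 mm.
Weld metal: φR_n = 0.75 × 0.6 × 430 × 3.535 × 300 × 10⁻³ = 205.2 kN.
Base metal (shear rupture): φR_n = 0.75 × 0.6 × 400 × 5 × 300 × 10⁻³ = 270 kN.
Governing: weld metal.

φR_n ≈ 205 kN (weld metal governs)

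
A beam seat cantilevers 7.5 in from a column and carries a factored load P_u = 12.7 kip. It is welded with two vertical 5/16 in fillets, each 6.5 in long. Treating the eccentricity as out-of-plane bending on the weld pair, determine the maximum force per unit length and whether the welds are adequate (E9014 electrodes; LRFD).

E90XX → F_EXX = 90 ksi.
L_w = 2 × 6.5 = 13 in; section modulus (unit throat) S = 2 × L²/6 = 14.08 in².
Direct shear f_v = P/L_w = 12.7/13 = 0.9769 kip/in.
Moment M = P × e = 12.7 × 7.5 = 95.25 kip·in; bending f_b = M/S = 6.763 kip/in.
f_max = √(f_v² + f_b²) = √(0.9769² + 6.763²) = 6.834 kip/in.
φr_n = 0.75 × 0.6 × 90 × (0.707 × 0.3125) = 8.948 kip/in → adequate.

f_max ≈ 6.83 kip/in; adequate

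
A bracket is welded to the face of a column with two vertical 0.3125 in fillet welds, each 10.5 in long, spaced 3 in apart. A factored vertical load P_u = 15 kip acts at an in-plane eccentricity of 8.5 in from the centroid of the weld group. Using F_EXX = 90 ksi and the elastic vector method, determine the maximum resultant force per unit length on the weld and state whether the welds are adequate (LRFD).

f_max ≈ 3.17 kip/in; adequate

Total weld length L_w = 21 in. Treat welds as unit-width lines.
Polar moment about centroid: J = 2[d³/12 + d(b/2)²] = 2[10.5³/12 + 10.5×1.5²] = 240.2 in³.
Direct shear f_v = P/L_w = 15 / 21 = 0.7143 kip/in (vertical).
Torsion M = P·e = 15 × 8.5 = 127.5 kip·in.
Critical point at (x, y) = (1.5, 5.25) from centroid. f_tx = M·y/J = 2.787 kip/in; f_ty = M·x/J = 0.7963 kip/in.
Resultant f_max = √[f_tx² + (f_v + f_ty)²] = √[2.787² + (0.7143 + 0.7963)²] = 3.17 kip/in.
Capacity per unit length: φr_n = 0.75 × 0.6 × 90 × (0.707 × 0.3125) = 8.948 kip/in.
3.17 ≤ 8.948 → adequate.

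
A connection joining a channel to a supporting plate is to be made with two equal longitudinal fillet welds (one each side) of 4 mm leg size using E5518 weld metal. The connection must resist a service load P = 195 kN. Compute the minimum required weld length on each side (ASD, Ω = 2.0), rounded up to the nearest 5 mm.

E55XX → F_EXX = 550 MPa.
Throat t_e = 0.707 × 4 = 2.828 mm.
r_n/Ω = (0.6 × 550 × 2.828) / 2.0 = 466.6 N/mm = 0.4666 kN/mm.
L_req = P / (r_n/Ω) = 195 / 0.4666 = 417.9 mm total.
Per side: 417.9 / 2 = 208.9 mm.
Round up → use L = 210 mm on each side.

L = 210 mm on each side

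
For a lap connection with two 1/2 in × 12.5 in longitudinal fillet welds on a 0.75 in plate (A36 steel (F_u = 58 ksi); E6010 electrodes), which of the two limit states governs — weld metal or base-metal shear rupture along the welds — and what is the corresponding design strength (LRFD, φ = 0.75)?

φR_n ≈ 239 kip (weld metal governs)

E60XX → F_EXX = 60 ksi.
t_e = 0.707 × 0.5 = 0.3535 in; L = 25 in.
Weld metal: φR_n = 0.75 × 0.6 × 60 × 0.3535 × 25 = 238.6 kip.
Base metal (shear rupture): φR_n = 0.75 × 0.6 × 58 × 0.75 × 25 = 489.4 kip.
Governing: weld metal.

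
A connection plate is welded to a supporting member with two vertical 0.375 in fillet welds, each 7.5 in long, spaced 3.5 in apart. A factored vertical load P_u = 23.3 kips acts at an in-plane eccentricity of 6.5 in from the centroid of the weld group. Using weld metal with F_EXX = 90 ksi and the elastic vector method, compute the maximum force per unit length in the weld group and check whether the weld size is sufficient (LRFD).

Total weld length L_w = 15 in. Treat welds as unit-width lines.
Polar moment about centroid: J = 2[d³/12 + d(b/2)²] = 2[7.5³/12 + 7.5×1.75²] = 116.2 in³.
Direct shear f_v = P/L_w = 23.3 / 15 = 1.553 kip/in (vertical).
Torsion M = P·e = 23.3 × 6.5 = 151.45 kip·in.
Critical point at (x, y) = (1.75, 3.75) from centroid. f_tx = M·y/J = 4.885 kip/in; f_ty = M·x/J = 2.28 kip/in.
Resultant f_max = √[f_tx² + (f_v + f_ty)²] = √[4.885² + (1.553 + 2.28)²] = 6.21 kip/in.
Capacity per unit length: φr_n = 0.75 × 0.6 × 90 × (0.707 × 0.375) = 10.74 kip/in.
6.21 ≤ 10.74 → adequate.

f_max ≈ 6.21 kip/in; adequate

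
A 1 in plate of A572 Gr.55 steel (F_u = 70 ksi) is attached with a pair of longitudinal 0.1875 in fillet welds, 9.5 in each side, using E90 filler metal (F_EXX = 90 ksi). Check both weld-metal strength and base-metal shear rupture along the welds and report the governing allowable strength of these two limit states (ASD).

t_e = 0.707 × 0.1875 = 0.1326 in; L = 19 in.
Weld metal: R_n/Ω = (1/2.0) × 0.6 × 90 × 0.1326 × 19 = 68 kip.
Base metal (shear rupture): R_n/Ω = (1/2.0) × 0.6 × 70 × 1 × 19 = 399 kip.
Governing: weld metal.

R_n/Ω ≈ 68 kip (weld metal governs)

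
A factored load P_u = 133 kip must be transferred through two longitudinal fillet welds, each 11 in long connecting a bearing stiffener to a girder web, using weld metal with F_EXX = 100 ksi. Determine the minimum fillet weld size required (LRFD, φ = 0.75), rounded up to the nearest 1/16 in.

w = 1/4 in

Total weld length L = 22 in.
Required throat t_e = P_u / (φ × 0.6 F_EXX × L) = 133 / (0.75 × 0.6 × 100 × 22) = 0.1343 in.
Required leg w = t_e / 0.707 = 0.19 in → use 1/4 in.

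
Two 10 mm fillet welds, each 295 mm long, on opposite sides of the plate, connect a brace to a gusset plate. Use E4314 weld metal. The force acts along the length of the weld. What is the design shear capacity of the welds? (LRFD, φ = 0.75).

φR_n ≈ 807 kN

E43XX → F_EXX = 430 MPa.
Effective throat t_e = 0.707 × 10 = 7.07 mm.
Total length L = 590 mm; A_we = 7.07 × 590 = 4171 mm².
F_nw = 0.6 F_EXX = 0.6 × 430 = 258 MPa.
φR_n = 0.75 × 258 × 4171 × 10⁻³ = 807.1 kN.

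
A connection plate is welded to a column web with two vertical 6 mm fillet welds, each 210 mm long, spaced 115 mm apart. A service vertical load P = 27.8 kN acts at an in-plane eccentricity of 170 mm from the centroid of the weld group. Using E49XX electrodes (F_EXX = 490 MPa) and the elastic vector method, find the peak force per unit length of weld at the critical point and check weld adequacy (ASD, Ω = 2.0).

f_max ≈ 232 N/mm; adequate

Total weld length L_w = 420 mm. Treat welds as unit-width lines.
Polar moment about centroid: J = 2[d³/12 + d(b/2)²] = 2[210³/12 + 210×57.5²] = 2932000 mm³.
Direct shear f_v = P/L_w = 27.8×10³ / 420 = 66.19 N/mm (vertical).
Torsion M = P·e = 27.8×10³ × 170 = 4726000 N·mm.
Critical point at (x, y) = (57.5, 105) from centroid. f_tx = M·y/J = 169.2 N/mm; f_ty = M·x/J = 92.68 N/mm.
Resultant f_max = √[f_tx² + (f_v + f_ty)²] = √[169.2² + (66.19 + 92.68)²] = 232.1 N/mm.
Capacity per unit length: r_n/Ω = (1/2.0) × 0.6 × 490 × (0.707 × 6) = 623.6 N/mm.
232.1 ≤ 623.6 → adequate.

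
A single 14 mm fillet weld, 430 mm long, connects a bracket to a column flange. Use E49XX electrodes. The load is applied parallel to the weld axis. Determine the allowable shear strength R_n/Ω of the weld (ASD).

E49XX → F_EXX = 490 MPa.
Effective throat t_e = 0.707 × 14 = 9.898 mm.
Total length L = 430 mm; A_we = 9.898 × 430 = 4256 mm².
F_nw = 0.6 F_EXX = 0.6 × 490 = 294 MPa.
R_n = 294 × 4256 × 10⁻³ = 1251 kN; R_n/Ω = 1251/2.0 = 625.7 kN.

R_n/Ω ≈ 626 kN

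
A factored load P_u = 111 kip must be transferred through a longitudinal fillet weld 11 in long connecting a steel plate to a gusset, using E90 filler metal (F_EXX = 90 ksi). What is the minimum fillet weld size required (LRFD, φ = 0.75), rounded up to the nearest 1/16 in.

w = 3/8 in

Total weld length L = 11 in.
Required throat t_e = P_u / (φ × 0.6 F_EXX × L) = 111 / (0.75 × 0.6 × 90 × 11) = 0.2492 in.
Required leg w = t_e / 0.707 = 0.3524 in → use 3/8 in.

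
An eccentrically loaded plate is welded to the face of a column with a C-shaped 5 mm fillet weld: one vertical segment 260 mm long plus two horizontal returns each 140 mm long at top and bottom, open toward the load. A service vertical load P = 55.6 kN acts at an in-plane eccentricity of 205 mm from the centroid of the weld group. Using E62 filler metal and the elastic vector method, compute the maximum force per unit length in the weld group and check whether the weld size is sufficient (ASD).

E62XX → F_EXX = 620 MPa.
Total weld length L_w = 540 mm. Treat welds as unit-width lines.
Centroid: x̄ = 2×140×70 / 540 = 36.3 mm from the vertical weld.
Polar moment about centroid: J = I_x + I_y = [260³/12 + 2×140×130²] + [260×36.3² + 2(140³/12 + 140×33.7²)] = 7315000 mm³.
Direct shear f_v = P/L_w = 55.6×10³ / 540 = 103 N/mm (vertical).
Torsion M = P·e = 55.6×10³ × 205 = 11398000 N·mm.
Critical point at (x, y) = (103.7, 130) from centroid. f_tx = M·y/J = 202.6 N/mm; f_ty = M·x/J = 161.6 N/mm.
Resultant f_max = √[f_tx² + (f_v + f_ty)²] = √[202.6² + (103 + 161.6)²] = 333.2 N/mm.
Capacity per unit length: r_n/Ω = (1/2.0) × 0.6 × 620 × (0.707 × 5) = 657.5 N/mm.
333.2 ≤ 657.5 → adequate.

f_max ≈ 333 N/mm; adequate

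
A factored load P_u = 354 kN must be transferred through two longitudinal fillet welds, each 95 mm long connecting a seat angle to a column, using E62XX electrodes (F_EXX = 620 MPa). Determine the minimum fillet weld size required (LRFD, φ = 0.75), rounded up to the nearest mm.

w = 10 mm

Total weld length L = 190 mm.
Required throat t_e = P_u / (φ × 0.6 F_EXX × L) = 354 / (0.75 × 0.6 × 620 × 190 × 10⁻³) = 6.678 mm.
Required leg w = t_e / 0.707 = 9.446 mm → use 10 mm.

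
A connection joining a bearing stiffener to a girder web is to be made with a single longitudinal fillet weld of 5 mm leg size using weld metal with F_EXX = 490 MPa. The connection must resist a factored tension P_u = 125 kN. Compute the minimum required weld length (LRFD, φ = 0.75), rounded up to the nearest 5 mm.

L = 165 mm

Throat t_e = 0.707 × 5 = 3.535 mm.
φr_n = 0.75 × 0.6 × 490 × 3.535 × 10⁻³ = 0.7795 kN/mm.
L_req = P_u / φr_n = 125 / 0.7795 = 160.4 mm total.
Round up → use L = 165 mm.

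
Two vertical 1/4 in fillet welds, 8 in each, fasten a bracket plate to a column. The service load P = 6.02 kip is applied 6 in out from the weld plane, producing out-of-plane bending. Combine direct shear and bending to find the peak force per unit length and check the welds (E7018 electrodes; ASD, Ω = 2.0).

f_max ≈ 1.73 kip/in; adequate

E70XX → F_EXX = 70 ksi.
L_w = 2 × 8 = 16 in; section modulus (unit throat) S = 2 × L²/6 = 21.33 in².
Direct shear f_v = P/L_w = 6.02/16 = 0.3762 kip/in.
Moment M = P × e = 6.02 × 6 = 36.12 kip·in; bending f_b = M/S = 1.693 kip/in.
f_max = √(f_v² + f_b²) = √(0.3762² + 1.693²) = 1.734 kip/in.
r_n/Ω = (1/2.0) × 0.6 × 70 × (0.707 × 0.25) = 3.712 kip/in → adequate.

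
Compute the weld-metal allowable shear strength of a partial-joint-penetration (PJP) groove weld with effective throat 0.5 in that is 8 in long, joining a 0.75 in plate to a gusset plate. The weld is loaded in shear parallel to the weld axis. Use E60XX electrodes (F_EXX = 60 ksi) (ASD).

R_n/Ω ≈ 72 kip

Effective throat (given) t_e = 0.5 in.
A_we = 0.5 × 8 = 4 in².
F_nw = 0.6 F_EXX = 36 ksi.
R_n/Ω = (36 × 4) / 2.0 = 72 kip.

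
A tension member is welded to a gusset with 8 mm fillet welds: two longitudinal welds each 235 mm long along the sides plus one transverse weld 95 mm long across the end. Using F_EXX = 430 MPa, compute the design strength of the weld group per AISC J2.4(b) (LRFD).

φR_n ≈ 618 kN

t_e = 0.707 × 8 = 5.656 mm.
R_nwl = 0.6 × 430 × 5.656 × 470 × 10⁻³ = 685.8 kN (longitudinal, 2 welds).
R_nwt = 0.6 × 430 × 5.656 × 95 × 10⁻³ = 138.6 kN (transverse, base value).
(i) R_nwl + R_nwt = 824.5 kN; (ii) 0.85 R_nwl + 1.5 R_nwt = 790.9 kN.
R_n = max = 824.5 kN [governs: (i)]; φR_n = 618.4 kN.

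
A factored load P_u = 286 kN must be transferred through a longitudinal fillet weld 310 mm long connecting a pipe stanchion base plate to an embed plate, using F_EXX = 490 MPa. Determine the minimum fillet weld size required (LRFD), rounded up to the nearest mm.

Total weld length L = 310 mm.
Required throat t_e = P_u / (φ × 0.6 F_EXX × L) = 286 / (0.75 × 0.6 × 490 × 310 × 10⁻³) = 4.184 mm.
Required leg w = t_e / 0.707 = 5.918 mm → use 6 mm.

w = 6 mm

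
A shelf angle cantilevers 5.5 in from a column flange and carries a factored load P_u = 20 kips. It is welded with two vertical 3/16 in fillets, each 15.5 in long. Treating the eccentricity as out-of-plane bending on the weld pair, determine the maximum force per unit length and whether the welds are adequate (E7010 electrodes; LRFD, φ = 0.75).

E70XX → F_EXX = 70 ksi.
L_w = 2 × 15.5 = 31 in; section modulus (unit throat) S = 2 × L²/6 = 80.08 in².
Direct shear f_v = P/L_w = 20/31 = 0.6452 kip/in.
Moment M = P × e = 20 × 5.5 = 110 kip·in; bending f_b = M/S = 1.374 kip/in.
f_max = √(f_v² + f_b²) = √(0.6452² + 1.374²) = 1.518 kip/in.
φr_n = 0.75 × 0.6 × 70 × (0.707 × 0.1875) = 4.176 kip/in → adequate.

f_max ≈ 1.52 kip/in; adequate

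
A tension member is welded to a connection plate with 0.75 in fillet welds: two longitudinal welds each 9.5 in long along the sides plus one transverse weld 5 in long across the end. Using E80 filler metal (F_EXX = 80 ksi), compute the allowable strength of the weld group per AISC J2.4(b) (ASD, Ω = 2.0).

R_n/Ω ≈ 305 kips

t_e = 0.707 × 0.75 = 0.5302 in.
R_nwl = 0.6 × 80 × 0.5302 × 19 = 483.6 kips (longitudinal, 2 welds).
R_nwt = 0.6 × 80 × 0.5302 × 5 = 127.3 kips (transverse, base value).
(i) R_nwl + R_nwt = 610.8 kips; (ii) 0.85 R_nwl + 1.5 R_nwt = 601.9 kips.
R_n = max = 610.8 kips [governs: (i)]; R_n/Ω = 305.4 kips.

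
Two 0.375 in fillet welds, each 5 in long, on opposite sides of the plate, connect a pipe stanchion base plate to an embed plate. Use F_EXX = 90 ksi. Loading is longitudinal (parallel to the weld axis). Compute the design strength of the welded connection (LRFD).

φR_n ≈ 107 kip

Effective throat t_e = 0.707 × 0.375 = 0.2651 in.
Total length L = 10 in; A_we = 0.2651 × 10 = 2.651 in².
F_nw = 0.6 F_EXX = 0.6 × 90 = 54 ksi.
φR_n = 0.75 × 54 × 2.651 = 107.4 kip.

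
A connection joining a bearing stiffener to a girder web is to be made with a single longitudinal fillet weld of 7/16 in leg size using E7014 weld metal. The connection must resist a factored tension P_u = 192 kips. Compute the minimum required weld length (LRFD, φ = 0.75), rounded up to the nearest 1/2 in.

E70XX → F_EXX = 70 ksi.
Throat t_e = 0.707 × 0.4375 = 0.3093 in.
φr_n = 0.75 × 0.6 × 70 × 0.3093 = 9.743 kips/in.
L_req = P_u / φr_n = 192 / 9.743 = 19.71 in total.
Round up → use L = 20 in.

L = 20 in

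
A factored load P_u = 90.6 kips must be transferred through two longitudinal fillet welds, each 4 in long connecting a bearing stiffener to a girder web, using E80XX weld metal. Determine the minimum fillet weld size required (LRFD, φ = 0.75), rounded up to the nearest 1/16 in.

w = 1/2 in

E80XX → F_EXX = 80 ksi.
Total weld length L = 8 in.
Required throat t_e = P_u / (φ × 0.6 F_EXX × L) = 90.6 / (0.75 × 0.6 × 80 × 8) = 0.3146 in.
Required leg w = t_e / 0.707 = 0.445 in → use 1/2 in.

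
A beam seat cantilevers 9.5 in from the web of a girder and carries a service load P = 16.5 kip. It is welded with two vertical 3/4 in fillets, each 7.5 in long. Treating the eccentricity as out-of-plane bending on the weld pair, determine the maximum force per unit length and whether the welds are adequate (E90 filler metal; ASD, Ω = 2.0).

E90XX → F_EXX = 90 ksi.
L_w = 2 × 7.5 = 15 in; section modulus (unit throat) S = 2 × L²/6 = 18.75 in².
Direct shear f_v = P/L_w = 16.5/15 = 1.1 kip/in.
Moment M = P × e = 16.5 × 9.5 = 156.75 kip·in; bending f_b = M/S = 8.36 kip/in.
f_max = √(f_v² + f_b²) = √(1.1² + 8.36²) = 8.432 kip/in.
r_n/Ω = (1/2.0) × 0.6 × 90 × (0.707 × 0.75) = 14.32 kip/in → adequate.

f_max ≈ 8.43 kip/in; adequate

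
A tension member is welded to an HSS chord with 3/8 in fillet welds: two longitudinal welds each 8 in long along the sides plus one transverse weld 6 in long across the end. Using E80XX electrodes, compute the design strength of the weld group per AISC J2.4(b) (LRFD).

E80XX → F_EXX = 80 ksi.
t_e = 0.707 × 0.375 = 0.2651 in.
R_nwl = 0.6 × 80 × 0.2651 × 16 = 203.6 kip (longitudinal, 2 welds).
R_nwt = 0.6 × 80 × 0.2651 × 6 = 76.36 kip (transverse, base value).
(i) R_nwl + R_nwt = 280 kip; (ii) 0.85 R_nwl + 1.5 R_nwt = 287.6 kip.
R_n = max = 287.6 kip [governs: (ii)]; φR_n = 215.7 kip.

φR_n ≈ 216 kip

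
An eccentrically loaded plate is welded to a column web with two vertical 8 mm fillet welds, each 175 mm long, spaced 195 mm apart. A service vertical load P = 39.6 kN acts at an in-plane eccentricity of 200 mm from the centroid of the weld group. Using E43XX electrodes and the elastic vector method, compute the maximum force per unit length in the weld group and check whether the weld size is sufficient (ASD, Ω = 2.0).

f_max ≈ 339 N/mm; adequate

E43XX → F_EXX = 430 MPa.
Total weld length L_w = 350 mm. Treat welds as unit-width lines.
Polar moment about centroid: J = 2[d³/12 + d(b/2)²] = 2[175³/12 + 175×97.5²] = 4220000 mm³.
Direct shear f_v = P/L_w = 39.6×10³ / 350 = 113.1 N/mm (vertical).
Torsion M = P·e = 39.6×10³ × 200 = 7920000 N·mm.
Critical point at (x, y) = (97.5, 87.5) from centroid. f_tx = M·y/J = 164.2 N/mm; f_ty = M·x/J = 183 N/mm.
Resultant f_max = √[f_tx² + (f_v + f_ty)²] = √[164.2² + (113.1 + 183)²] = 338.6 N/mm.
Capacity per unit length: r_n/Ω = (1/2.0) × 0.6 × 430 × (0.707 × 8) = 729.6 N/mm.
338.6 ≤ 729.6 → adequate.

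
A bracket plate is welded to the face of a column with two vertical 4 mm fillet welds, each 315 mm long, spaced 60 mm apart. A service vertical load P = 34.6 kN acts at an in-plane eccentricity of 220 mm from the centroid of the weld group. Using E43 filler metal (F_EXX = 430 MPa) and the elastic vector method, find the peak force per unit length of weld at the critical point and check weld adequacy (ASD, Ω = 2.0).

f_max ≈ 228 N/mm; adequate

Total weld length L_w = 630 mm. Treat welds as unit-width lines.
Polar moment about centroid: J = 2[d³/12 + d(b/2)²] = 2[315³/12 + 315×30²] = 5776000 mm³.
Direct shear f_v = P/L_w = 34.6×10³ / 630 = 54.92 N/mm (vertical).
Torsion M = P·e = 34.6×10³ × 220 = 7612000 N·mm.
Critical point at (x, y) = (30, 157.5) from centroid. f_tx = M·y/J = 207.6 N/mm; f_ty = M·x/J = 39.53 N/mm.
Resultant f_max = √[f_tx² + (f_v + f_ty)²] = √[207.6² + (54.92 + 39.53)²] = 228 N/mm.
Capacity per unit length: r_n/Ω = (1/2.0) × 0.6 × 430 × (0.707 × 4) = 364.8 N/mm.
228 ≤ 364.8 → adequate.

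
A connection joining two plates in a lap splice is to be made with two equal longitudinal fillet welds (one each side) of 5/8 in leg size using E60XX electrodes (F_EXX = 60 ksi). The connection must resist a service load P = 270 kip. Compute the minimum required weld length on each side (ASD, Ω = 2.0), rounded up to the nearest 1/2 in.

Throat t_e = 0.707 × 0.625 = 0.4419 in.
r_n/Ω = (0.6 × 60 × 0.4419) / 2.0 = 7.954 kip/in.
L_req = P / (r_n/Ω) = 270 / 7.954 = 33.95 in total.
Per side: 33.95 / 2 = 16.97 in.
Round up → use L = 17 in on each side.

L = 17 in on each side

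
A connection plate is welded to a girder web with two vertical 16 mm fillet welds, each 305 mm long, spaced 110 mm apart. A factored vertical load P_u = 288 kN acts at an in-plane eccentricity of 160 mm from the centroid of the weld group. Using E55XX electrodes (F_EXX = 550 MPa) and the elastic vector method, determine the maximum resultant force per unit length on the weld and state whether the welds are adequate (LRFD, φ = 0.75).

Total weld length L_w = 610 mm. Treat welds as unit-width lines.
Polar moment about centroid: J = 2[d³/12 + d(b/2)²] = 2[305³/12 + 305×55²] = 6574000 mm³.
Direct shear f_v = P/L_w = 288×10³ / 610 = 472.1 N/mm (vertical).
Torsion M = P·e = 288×10³ × 160 = 46080000 N·mm.
Critical point at (x, y) = (55, 152.5) from centroid. f_tx = M·y/J = 1069 N/mm; f_ty = M·x/J = 385.5 N/mm.
Resultant f_max = √[f_tx² + (f_v + f_ty)²] = √[1069² + (472.1 + 385.5)²] = 1370 N/mm.
Capacity per unit length: φr_n = 0.75 × 0.6 × 550 × (0.707 × 16) = 2800 N/mm.
1370 ≤ 2800 → adequate.

f_max ≈ 1370 N/mm; adequate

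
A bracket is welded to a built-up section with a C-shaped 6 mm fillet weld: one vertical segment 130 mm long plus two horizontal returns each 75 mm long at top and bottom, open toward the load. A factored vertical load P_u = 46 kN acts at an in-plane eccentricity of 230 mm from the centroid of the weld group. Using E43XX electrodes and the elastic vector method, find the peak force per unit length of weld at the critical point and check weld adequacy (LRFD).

f_max ≈ 1030 N/mm; NOT adequate

E43XX → F_EXX = 430 MPa.
Total weld length L_w = 280 mm. Treat welds as unit-width lines.
Centroid: x̄ = 2×75×37.5 / 280 = 20.09 mm from the vertical weld.
Polar moment about centroid: J = I_x + I_y = [130³/12 + 2×75×65²] + [130×20.09² + 2(75³/12 + 75×17.41²)] = 985100 mm³.
Direct shear f_v = P/L_w = 46×10³ / 280 = 164.3 N/mm (vertical).
Torsion M = P·e = 46×10³ × 230 = 10580000 N·mm.
Critical point at (x, y) = (54.91, 65) from centroid. f_tx = M·y/J = 698.1 N/mm; f_ty = M·x/J = 589.8 N/mm.
Resultant f_max = √[f_tx² + (f_v + f_ty)²] = √[698.1² + (164.3 + 589.8)²] = 1028 N/mm.
Capacity per unit length: φr_n = 0.75 × 0.6 × 430 × (0.707 × 6) = 820.8 N/mm.
1028 > 820.8 → NOT adequate.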